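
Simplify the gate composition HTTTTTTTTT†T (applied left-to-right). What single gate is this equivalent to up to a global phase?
H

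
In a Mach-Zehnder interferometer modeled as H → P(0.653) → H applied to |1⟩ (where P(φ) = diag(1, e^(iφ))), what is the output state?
(0.1029 - 0.3038i)|0⟩ + (0.8971 + 0.3038i)|1⟩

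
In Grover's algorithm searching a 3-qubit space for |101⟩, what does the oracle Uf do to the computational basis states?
Uf|x⟩ = -|x⟩ if x = 101, else |x⟩ (phase flip on target)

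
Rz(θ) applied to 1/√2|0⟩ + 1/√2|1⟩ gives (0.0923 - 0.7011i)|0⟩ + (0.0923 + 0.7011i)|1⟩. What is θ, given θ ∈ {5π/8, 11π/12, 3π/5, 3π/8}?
11π/12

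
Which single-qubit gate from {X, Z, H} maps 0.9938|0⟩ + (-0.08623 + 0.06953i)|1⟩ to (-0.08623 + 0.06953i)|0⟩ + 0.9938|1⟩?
X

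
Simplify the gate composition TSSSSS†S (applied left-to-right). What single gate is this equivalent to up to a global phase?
T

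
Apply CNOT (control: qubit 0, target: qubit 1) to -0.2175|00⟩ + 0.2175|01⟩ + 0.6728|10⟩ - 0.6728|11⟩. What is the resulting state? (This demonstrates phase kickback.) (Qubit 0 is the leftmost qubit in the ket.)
-0.2175|00⟩ + 0.2175|01⟩ - 0.6728|10⟩ + 0.6728|11⟩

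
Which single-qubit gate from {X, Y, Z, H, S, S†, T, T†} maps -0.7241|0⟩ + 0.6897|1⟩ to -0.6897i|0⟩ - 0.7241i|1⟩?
Y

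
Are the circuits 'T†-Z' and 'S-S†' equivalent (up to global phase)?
No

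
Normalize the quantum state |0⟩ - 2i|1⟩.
1/√5|0⟩ - 0.8944i|1⟩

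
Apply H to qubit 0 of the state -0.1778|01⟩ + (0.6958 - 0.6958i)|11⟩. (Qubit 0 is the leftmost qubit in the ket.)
(0.3663 - 0.492i)|01⟩ + (-0.6177 + 0.492i)|11⟩

H on qubit 0 mixes each pair of kets that differ only in qubit 0: amplitudes (a, b) of (|…0…⟩, |…1…⟩) become ((a + b)/√2, (a − b)/√2). Kets absent from the input have amplitude 0.
(|01⟩, |11⟩): (a, b) = (-0.1778, (0.6958 - 0.6958i)) → ((0.3663 - 0.492i), (-0.6177 + 0.492i))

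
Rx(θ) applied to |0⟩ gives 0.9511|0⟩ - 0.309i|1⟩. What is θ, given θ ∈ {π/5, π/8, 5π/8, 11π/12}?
π/5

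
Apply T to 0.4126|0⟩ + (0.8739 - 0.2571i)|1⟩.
0.4126|0⟩ + (0.7997 + 0.4361i)|1⟩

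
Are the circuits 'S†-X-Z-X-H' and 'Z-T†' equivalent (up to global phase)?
No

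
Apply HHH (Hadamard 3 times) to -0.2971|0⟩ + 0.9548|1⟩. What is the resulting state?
0.4651|0⟩ - 0.8852|1⟩

H² = I, so H^3 = H: a single Hadamard. With (a, b) = (-0.2971, 0.9548), H gives ((a + b)/√2, (a − b)/√2) = (0.4651, -0.8852).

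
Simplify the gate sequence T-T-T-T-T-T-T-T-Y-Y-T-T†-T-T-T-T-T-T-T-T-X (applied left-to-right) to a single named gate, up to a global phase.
X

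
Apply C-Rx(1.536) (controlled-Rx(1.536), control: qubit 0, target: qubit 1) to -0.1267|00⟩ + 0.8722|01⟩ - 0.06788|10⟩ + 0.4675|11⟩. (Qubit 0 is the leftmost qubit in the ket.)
-0.1267|00⟩ + 0.8722|01⟩ + (-0.04883 - 0.3248i)|10⟩ + (0.3363 + 0.04716i)|11⟩

C-Rx(1.536) leaves the control-|0⟩ kets |00⟩, |01⟩ unchanged and applies Rx(1.536) to qubit 1 on the control-|1⟩ pair (|10⟩, |11⟩).
Rx(1.536) = [[cos(θ/2), −i·sin(θ/2)], [−i·sin(θ/2), cos(θ/2)]]; θ = 1.536, cos(θ/2) ≈ 0.719302, sin(θ/2) ≈ 0.694698.
With a = amp(|10⟩) = -0.06788 and b = amp(|11⟩) = 0.4675:
new amp(|10⟩) = (0.719302)·a + (-0.694698i)·b = (-0.04883 - 0.3248i)
new amp(|11⟩) = (-0.694698i)·a + (0.719302)·b = (0.3363 + 0.04716i)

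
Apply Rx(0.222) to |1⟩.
-0.1108i|0⟩ + 0.9938|1⟩

Rx(0.222) = [[cos(θ/2), −i·sin(θ/2)], [−i·sin(θ/2), cos(θ/2)]]; θ = 0.222, cos(θ/2) ≈ 0.993846, sin(θ/2) ≈ 0.110772.
With a = amp(|0⟩) = 0 and b = amp(|1⟩) = 1:
new amp(|0⟩) = (0.993846)·a + (-0.110772i)·b = -0.1108i
new amp(|1⟩) = (-0.110772i)·a + (0.993846)·b = 0.9938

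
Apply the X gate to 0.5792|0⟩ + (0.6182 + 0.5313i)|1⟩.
(0.6182 + 0.5313i)|0⟩ + 0.5792|1⟩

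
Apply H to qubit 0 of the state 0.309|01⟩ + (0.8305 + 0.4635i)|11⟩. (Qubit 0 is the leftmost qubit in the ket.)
(0.8057 + 0.3277i)|01⟩ + (-0.3688 - 0.3277i)|11⟩

H on qubit 0 mixes each pair of kets that differ only in qubit 0: amplitudes (a, b) of (|…0…⟩, |…1…⟩) become ((a + b)/√2, (a − b)/√2). Kets absent from the input have amplitude 0.
(|01⟩, |11⟩): (a, b) = (0.309, (0.8305 + 0.4635i)) → ((0.8057 + 0.3277i), (-0.3688 - 0.3277i))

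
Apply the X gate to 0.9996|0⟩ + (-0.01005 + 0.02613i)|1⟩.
(-0.01005 + 0.02613i)|0⟩ + 0.9996|1⟩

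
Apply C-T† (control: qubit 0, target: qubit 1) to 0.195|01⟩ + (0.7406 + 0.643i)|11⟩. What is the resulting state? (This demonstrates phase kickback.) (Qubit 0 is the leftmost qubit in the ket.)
0.195|01⟩ + (0.9784 - 0.06901i)|11⟩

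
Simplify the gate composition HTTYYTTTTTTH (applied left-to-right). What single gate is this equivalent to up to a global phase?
I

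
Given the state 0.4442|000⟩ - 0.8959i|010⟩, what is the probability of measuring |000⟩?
0.1973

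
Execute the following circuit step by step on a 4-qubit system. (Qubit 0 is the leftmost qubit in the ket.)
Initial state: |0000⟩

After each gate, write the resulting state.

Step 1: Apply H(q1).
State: 1/√2|0000⟩ + 1/√2|0100⟩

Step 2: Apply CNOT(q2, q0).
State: 1/√2|0000⟩ + 1/√2|0100⟩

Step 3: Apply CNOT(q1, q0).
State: 1/√2|0000⟩ + 1/√2|1100⟩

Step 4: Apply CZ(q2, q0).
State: 1/√2|0000⟩ + 1/√2|1100⟩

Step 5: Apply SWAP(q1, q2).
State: 1/√2|0000⟩ + 1/√2|1010⟩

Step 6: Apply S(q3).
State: 1/√2|0000⟩ + 1/√2|1010⟩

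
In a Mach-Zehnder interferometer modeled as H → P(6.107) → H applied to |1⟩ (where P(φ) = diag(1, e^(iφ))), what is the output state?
(0.00774 + 0.08764i)|0⟩ + (0.9923 - 0.08764i)|1⟩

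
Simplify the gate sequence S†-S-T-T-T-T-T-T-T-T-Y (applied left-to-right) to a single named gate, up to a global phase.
Y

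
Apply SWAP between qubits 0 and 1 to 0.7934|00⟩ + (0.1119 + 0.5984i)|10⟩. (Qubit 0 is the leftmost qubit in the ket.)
0.7934|00⟩ + (0.1119 + 0.5984i)|01⟩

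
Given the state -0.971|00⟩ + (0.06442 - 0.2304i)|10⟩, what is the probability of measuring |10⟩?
0.05723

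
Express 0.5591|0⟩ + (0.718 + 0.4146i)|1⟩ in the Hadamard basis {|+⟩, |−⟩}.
(0.903 + 0.2932i)|+⟩ + (-0.1124 - 0.2932i)|−⟩

With |ψ⟩ = α|0⟩ + β|1⟩, the Hadamard-basis coefficients are ⟨+|ψ⟩ = (α + β)/√2 and ⟨−|ψ⟩ = (α − β)/√2.
Here α = 0.5591, β = (0.718 + 0.4146i): (α + β)/√2 = (0.903 + 0.2932i), (α − β)/√2 = (-0.1124 - 0.2932i).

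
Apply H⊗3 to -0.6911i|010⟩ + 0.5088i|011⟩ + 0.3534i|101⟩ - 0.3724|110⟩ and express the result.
(-0.1317 + 0.06049i)|000⟩ + (-0.1317 - 0.5492i)|001⟩ + (0.1317 + 0.1894i)|010⟩ + (0.1317 + 0.2993i)|011⟩ + (0.1317 - 0.1894i)|100⟩ + (0.1317 - 0.2993i)|101⟩ + (-0.1317 - 0.06049i)|110⟩ + (-0.1317 + 0.5492i)|111⟩

H⊗3 gives amp(|y⟩) = (1/2√2) Σ_x (−1)^(x·y) amp(|x⟩), where x·y is the number of positions in which both x and y have a 1.
|000⟩: (-0.6911i + 0.5088i + 0.3534i - 0.3724)/(2√2) = (-0.1317 + 0.06049i)
|001⟩: (-0.6911i - 0.5088i - 0.3534i - 0.3724)/(2√2) = (-0.1317 - 0.5492i)
|010⟩: (0.6911i - 0.5088i + 0.3534i + 0.3724)/(2√2) = (0.1317 + 0.1894i)
|011⟩: (0.6911i + 0.5088i - 0.3534i + 0.3724)/(2√2) = (0.1317 + 0.2993i)
|100⟩: (-0.6911i + 0.5088i - 0.3534i + 0.3724)/(2√2) = (0.1317 - 0.1894i)
|101⟩: (-0.6911i - 0.5088i + 0.3534i + 0.3724)/(2√2) = (0.1317 - 0.2993i)
|110⟩: (0.6911i - 0.5088i - 0.3534i - 0.3724)/(2√2) = (-0.1317 - 0.06049i)
|111⟩: (0.6911i + 0.5088i + 0.3534i - 0.3724)/(2√2) = (-0.1317 + 0.5492i)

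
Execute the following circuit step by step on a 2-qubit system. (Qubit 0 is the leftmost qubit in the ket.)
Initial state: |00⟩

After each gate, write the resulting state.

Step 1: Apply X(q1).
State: |01⟩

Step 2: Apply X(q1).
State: |00⟩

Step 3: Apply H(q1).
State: 1/√2|00⟩ + 1/√2|01⟩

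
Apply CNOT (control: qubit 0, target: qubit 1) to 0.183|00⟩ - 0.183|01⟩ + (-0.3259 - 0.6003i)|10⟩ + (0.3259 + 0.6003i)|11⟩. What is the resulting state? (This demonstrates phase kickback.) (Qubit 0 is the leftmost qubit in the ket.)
0.183|00⟩ - 0.183|01⟩ + (0.3259 + 0.6003i)|10⟩ + (-0.3259 - 0.6003i)|11⟩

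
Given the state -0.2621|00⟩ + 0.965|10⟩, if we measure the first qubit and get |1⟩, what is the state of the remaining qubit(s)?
|0⟩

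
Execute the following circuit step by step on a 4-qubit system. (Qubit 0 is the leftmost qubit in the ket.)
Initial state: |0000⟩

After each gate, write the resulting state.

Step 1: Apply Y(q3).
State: i|0001⟩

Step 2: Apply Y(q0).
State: -|1001⟩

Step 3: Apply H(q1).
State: -1/√2|1001⟩ - 1/√2|1101⟩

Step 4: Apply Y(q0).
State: (1/√2)i|0001⟩ + (1/√2)i|0101⟩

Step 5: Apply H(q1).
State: i|0001⟩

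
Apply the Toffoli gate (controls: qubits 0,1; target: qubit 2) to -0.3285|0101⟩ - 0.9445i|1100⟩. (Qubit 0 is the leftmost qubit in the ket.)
-0.3285|0101⟩ - 0.9445i|1110⟩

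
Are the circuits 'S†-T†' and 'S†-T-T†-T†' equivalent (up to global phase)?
Yes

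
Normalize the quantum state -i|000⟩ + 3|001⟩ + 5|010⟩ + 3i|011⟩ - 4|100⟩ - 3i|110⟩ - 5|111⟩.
-0.1031i|000⟩ + 0.3094|001⟩ + 0.5157|010⟩ + 0.3094i|011⟩ - 0.4126|100⟩ - 0.3094i|110⟩ - 0.5157|111⟩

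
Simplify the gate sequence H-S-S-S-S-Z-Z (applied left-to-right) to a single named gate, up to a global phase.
H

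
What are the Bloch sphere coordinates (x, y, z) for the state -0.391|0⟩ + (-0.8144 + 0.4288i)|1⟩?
(0.6369, -0.3353, -0.6942)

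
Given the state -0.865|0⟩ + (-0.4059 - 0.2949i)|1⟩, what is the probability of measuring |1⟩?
0.2517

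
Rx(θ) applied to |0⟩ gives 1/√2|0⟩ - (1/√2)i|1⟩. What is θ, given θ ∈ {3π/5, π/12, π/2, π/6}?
π/2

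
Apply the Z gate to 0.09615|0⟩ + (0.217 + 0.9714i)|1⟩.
0.09615|0⟩ + (-0.217 - 0.9714i)|1⟩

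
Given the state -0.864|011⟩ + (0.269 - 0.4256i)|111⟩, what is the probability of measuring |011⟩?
0.7465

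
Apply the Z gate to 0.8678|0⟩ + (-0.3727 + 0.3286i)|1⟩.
0.8678|0⟩ + (0.3727 - 0.3286i)|1⟩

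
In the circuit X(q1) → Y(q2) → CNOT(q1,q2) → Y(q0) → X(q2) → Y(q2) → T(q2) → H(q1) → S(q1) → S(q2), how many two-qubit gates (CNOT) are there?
1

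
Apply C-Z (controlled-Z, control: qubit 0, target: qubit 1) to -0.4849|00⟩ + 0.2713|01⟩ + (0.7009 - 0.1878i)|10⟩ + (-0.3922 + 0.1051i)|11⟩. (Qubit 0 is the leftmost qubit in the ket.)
-0.4849|00⟩ + 0.2713|01⟩ + (0.7009 - 0.1878i)|10⟩ + (0.3922 - 0.1051i)|11⟩

C-Z leaves the control-|0⟩ kets |00⟩, |01⟩ unchanged and applies Z to qubit 1 on the control-|1⟩ pair (|10⟩, |11⟩).
Z = [[1, 0], [0, -1]].
With a = amp(|10⟩) = (0.7009 - 0.1878i) and b = amp(|11⟩) = (-0.3922 + 0.1051i):
new amp(|10⟩) = (1)·a = (0.7009 - 0.1878i)
new amp(|11⟩) = (-1)·b = (0.3922 - 0.1051i)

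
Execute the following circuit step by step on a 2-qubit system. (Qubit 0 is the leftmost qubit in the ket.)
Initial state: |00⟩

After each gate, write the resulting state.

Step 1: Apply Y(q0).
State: i|10⟩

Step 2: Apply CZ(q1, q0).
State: i|10⟩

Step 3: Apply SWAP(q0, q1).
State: i|01⟩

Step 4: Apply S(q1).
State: -|01⟩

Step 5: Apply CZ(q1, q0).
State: -|01⟩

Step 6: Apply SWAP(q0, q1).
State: -|10⟩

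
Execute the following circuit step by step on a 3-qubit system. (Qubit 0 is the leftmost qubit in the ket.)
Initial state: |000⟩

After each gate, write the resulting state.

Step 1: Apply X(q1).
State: |010⟩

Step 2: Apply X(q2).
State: |011⟩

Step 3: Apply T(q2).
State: (1/√2 + (1/√2)i)|011⟩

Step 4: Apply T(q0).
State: (1/√2 + (1/√2)i)|011⟩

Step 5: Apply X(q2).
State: (1/√2 + (1/√2)i)|010⟩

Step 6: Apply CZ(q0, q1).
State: (1/√2 + (1/√2)i)|010⟩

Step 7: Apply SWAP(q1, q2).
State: (1/√2 + (1/√2)i)|001⟩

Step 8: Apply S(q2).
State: (-1/√2 + (1/√2)i)|001⟩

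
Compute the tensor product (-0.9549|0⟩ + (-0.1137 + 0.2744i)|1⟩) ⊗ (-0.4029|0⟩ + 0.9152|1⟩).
0.3847|00⟩ - 0.8739|01⟩ + (0.04581 - 0.1106i)|10⟩ + (-0.1041 + 0.2511i)|11⟩

amp(|b₁b₂…⟩) = product of the factor amplitudes for bits b₁, b₂, …; only kets whose every factor amplitude is nonzero survive.
|00⟩: (-0.9549)(-0.4029) = 0.3847
|01⟩: (-0.9549)(0.9152) = -0.8739
|10⟩: (-0.1137 + 0.2744i)(-0.4029) = (0.04581 - 0.1106i)
|11⟩: (-0.1137 + 0.2744i)(0.9152) = (-0.1041 + 0.2511i)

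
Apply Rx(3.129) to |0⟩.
0.006296|0⟩ - i|1⟩

Rx(3.129) = [[cos(θ/2), −i·sin(θ/2)], [−i·sin(θ/2), cos(θ/2)]]; θ = 3.129, cos(θ/2) ≈ 0.00629629, sin(θ/2) ≈ 0.99998.
With a = amp(|0⟩) = 1 and b = amp(|1⟩) = 0:
new amp(|0⟩) = (0.00629629)·a + (-0.99998i)·b = 0.006296
new amp(|1⟩) = (-0.99998i)·a + (0.00629629)·b = -i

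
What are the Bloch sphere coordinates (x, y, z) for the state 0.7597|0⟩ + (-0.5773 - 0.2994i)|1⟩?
(-0.8771, -0.4549, 0.1542)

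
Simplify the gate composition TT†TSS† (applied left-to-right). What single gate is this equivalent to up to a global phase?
T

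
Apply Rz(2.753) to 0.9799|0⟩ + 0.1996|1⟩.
(0.1892 - 0.9615i)|0⟩ + (0.03854 + 0.1958i)|1⟩

Rz(2.753) = [[e^(−iθ/2), 0], [0, e^(iθ/2)]] with e^(±iθ/2) = cos(θ/2) ± i·sin(θ/2); θ = 2.753, cos(θ/2) ≈ 0.193076, sin(θ/2) ≈ 0.981184.
With a = amp(|0⟩) = 0.9799 and b = amp(|1⟩) = 0.1996:
new amp(|0⟩) = (0.193076 - 0.981184i)·a = (0.1892 - 0.9615i)
new amp(|1⟩) = (0.193076 + 0.981184i)·b = (0.03854 + 0.1958i)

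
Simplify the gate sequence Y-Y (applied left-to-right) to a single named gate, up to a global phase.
I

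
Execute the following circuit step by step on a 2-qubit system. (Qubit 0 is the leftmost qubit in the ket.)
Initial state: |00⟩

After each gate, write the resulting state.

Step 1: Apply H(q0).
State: 1/√2|00⟩ + 1/√2|10⟩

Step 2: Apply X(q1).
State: 1/√2|01⟩ + 1/√2|11⟩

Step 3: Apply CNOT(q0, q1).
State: 1/√2|01⟩ + 1/√2|10⟩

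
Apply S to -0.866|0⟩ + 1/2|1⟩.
-0.866|0⟩ + (1/2)i|1⟩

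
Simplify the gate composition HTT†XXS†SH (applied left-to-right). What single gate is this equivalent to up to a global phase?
I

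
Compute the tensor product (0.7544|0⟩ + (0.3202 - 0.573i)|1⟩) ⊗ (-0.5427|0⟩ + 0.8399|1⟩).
-0.4094|00⟩ + 0.6336|01⟩ + (-0.1738 + 0.311i)|10⟩ + (0.2689 - 0.4813i)|11⟩

amp(|b₁b₂…⟩) = product of the factor amplitudes for bits b₁, b₂, …; only kets whose every factor amplitude is nonzero survive.
|00⟩: (0.7544)(-0.5427) = -0.4094
|01⟩: (0.7544)(0.8399) = 0.6336
|10⟩: (0.3202 - 0.573i)(-0.5427) = (-0.1738 + 0.311i)
|11⟩: (0.3202 - 0.573i)(0.8399) = (0.2689 - 0.4813i)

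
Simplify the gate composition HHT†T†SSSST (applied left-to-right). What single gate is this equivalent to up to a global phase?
T†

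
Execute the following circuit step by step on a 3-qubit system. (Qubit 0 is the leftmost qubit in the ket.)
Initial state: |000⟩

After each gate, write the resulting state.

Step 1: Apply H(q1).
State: 1/√2|000⟩ + 1/√2|010⟩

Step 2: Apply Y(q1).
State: -(1/√2)i|000⟩ + (1/√2)i|010⟩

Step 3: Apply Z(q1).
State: -(1/√2)i|000⟩ - (1/√2)i|010⟩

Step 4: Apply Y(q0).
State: 1/√2|100⟩ + 1/√2|110⟩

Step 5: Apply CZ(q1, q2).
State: 1/√2|100⟩ + 1/√2|110⟩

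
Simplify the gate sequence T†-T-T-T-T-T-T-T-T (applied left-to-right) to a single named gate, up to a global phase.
T†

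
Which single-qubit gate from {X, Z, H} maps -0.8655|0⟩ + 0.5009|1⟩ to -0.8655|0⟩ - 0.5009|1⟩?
Z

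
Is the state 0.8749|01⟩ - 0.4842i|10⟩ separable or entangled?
Entangled

Writing the state as a|00⟩ + b|01⟩ + c|10⟩ + d|11⟩, it is a product state iff ad − bc = 0.
Here (a, b, c, d) = (0, 0.8749, -0.4842i, 0): ad − bc = (0)(0) − (0.8749)(-0.4842i) = 0.4236i ≠ 0, so the state is entangled.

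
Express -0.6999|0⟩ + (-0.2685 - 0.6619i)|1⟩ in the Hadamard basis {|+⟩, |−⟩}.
(-0.6848 - 0.468i)|+⟩ + (-0.305 + 0.468i)|−⟩

With |ψ⟩ = α|0⟩ + β|1⟩, the Hadamard-basis coefficients are ⟨+|ψ⟩ = (α + β)/√2 and ⟨−|ψ⟩ = (α − β)/√2.
Here α = -0.6999, β = (-0.2685 - 0.6619i): (α + β)/√2 = (-0.6848 - 0.468i), (α − β)/√2 = (-0.305 + 0.468i).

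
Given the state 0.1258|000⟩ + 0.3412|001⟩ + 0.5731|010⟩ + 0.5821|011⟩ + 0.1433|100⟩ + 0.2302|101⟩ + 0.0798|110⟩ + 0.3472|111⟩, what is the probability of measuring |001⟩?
0.1164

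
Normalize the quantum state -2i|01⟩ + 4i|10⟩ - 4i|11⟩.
-0.3333i|01⟩ + 0.6667i|10⟩ - 0.6667i|11⟩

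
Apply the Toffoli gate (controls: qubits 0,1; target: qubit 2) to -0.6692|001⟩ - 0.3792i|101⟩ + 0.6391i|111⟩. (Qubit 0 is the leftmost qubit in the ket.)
-0.6692|001⟩ - 0.3792i|101⟩ + 0.6391i|110⟩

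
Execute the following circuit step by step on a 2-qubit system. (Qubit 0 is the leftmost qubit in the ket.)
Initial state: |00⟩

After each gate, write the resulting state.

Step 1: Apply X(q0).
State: |10⟩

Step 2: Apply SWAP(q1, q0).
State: |01⟩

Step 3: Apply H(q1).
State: 1/√2|00⟩ - 1/√2|01⟩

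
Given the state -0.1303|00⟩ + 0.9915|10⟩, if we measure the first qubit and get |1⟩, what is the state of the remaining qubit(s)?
|0⟩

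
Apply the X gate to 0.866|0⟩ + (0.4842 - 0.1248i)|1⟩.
(0.4842 - 0.1248i)|0⟩ + 0.866|1⟩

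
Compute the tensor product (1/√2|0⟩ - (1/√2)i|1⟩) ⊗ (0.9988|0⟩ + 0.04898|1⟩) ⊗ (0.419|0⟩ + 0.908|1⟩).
0.2959|000⟩ + 0.6413|001⟩ + 0.01451|010⟩ + 0.03145|011⟩ - 0.2959i|100⟩ - 0.6413i|101⟩ - 0.01451i|110⟩ - 0.03145i|111⟩

amp(|b₁b₂…⟩) = product of the factor amplitudes for bits b₁, b₂, …; only kets whose every factor amplitude is nonzero survive.
|000⟩: (1/√2)(0.9988)(0.419) = 0.2959
|001⟩: (1/√2)(0.9988)(0.908) = 0.6413
|010⟩: (1/√2)(0.04898)(0.419) = 0.01451
|011⟩: (1/√2)(0.04898)(0.908) = 0.03145
|100⟩: (-(1/√2)i)(0.9988)(0.419) = -0.2959i
|101⟩: (-(1/√2)i)(0.9988)(0.908) = -0.6413i
|110⟩: (-(1/√2)i)(0.04898)(0.419) = -0.01451i
|111⟩: (-(1/√2)i)(0.04898)(0.908) = -0.03145i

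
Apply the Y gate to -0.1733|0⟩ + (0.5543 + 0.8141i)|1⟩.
(0.8141 - 0.5543i)|0⟩ - 0.1733i|1⟩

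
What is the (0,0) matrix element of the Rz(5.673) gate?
(-0.9538 - 0.3004i)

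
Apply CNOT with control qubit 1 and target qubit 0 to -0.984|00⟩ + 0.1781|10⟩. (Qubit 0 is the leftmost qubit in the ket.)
-0.984|00⟩ + 0.1781|10⟩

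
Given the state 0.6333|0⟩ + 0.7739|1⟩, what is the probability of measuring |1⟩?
0.5989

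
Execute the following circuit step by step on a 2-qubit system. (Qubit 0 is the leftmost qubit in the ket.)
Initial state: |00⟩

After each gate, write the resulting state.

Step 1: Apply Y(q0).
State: i|10⟩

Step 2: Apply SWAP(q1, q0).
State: i|01⟩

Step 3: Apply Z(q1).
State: -i|01⟩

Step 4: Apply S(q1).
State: |01⟩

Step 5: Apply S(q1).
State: i|01⟩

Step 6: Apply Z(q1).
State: -i|01⟩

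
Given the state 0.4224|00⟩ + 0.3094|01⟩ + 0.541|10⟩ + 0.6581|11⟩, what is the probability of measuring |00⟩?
0.1784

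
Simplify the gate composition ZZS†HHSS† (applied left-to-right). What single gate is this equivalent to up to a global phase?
S†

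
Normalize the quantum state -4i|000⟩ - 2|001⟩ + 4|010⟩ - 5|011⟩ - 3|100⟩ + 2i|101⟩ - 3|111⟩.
-0.4391i|000⟩ - 0.2195|001⟩ + 0.4391|010⟩ - 0.5488|011⟩ - 0.3293|100⟩ + 0.2195i|101⟩ - 0.3293|111⟩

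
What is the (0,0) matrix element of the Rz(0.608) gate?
(0.9541 - 0.2993i)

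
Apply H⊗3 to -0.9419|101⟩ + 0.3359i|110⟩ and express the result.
(-0.333 + 0.1188i)|000⟩ + (0.333 + 0.1188i)|001⟩ + (-0.333 - 0.1188i)|010⟩ + (0.333 - 0.1188i)|011⟩ + (0.333 - 0.1188i)|100⟩ + (-0.333 - 0.1188i)|101⟩ + (0.333 + 0.1188i)|110⟩ + (-0.333 + 0.1188i)|111⟩

H⊗3 gives amp(|y⟩) = (1/2√2) Σ_x (−1)^(x·y) amp(|x⟩), where x·y is the number of positions in which both x and y have a 1.
|000⟩: (-0.9419 + 0.3359i)/(2√2) = (-0.333 + 0.1188i)
|001⟩: (0.9419 + 0.3359i)/(2√2) = (0.333 + 0.1188i)
|010⟩: (-0.9419 - 0.3359i)/(2√2) = (-0.333 - 0.1188i)
|011⟩: (0.9419 - 0.3359i)/(2√2) = (0.333 - 0.1188i)
|100⟩: (0.9419 - 0.3359i)/(2√2) = (0.333 - 0.1188i)
|101⟩: (-0.9419 - 0.3359i)/(2√2) = (-0.333 - 0.1188i)
|110⟩: (0.9419 + 0.3359i)/(2√2) = (0.333 + 0.1188i)
|111⟩: (-0.9419 + 0.3359i)/(2√2) = (-0.333 + 0.1188i)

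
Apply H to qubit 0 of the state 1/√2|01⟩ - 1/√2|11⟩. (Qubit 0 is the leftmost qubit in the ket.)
|11⟩

H on qubit 0 mixes each pair of kets that differ only in qubit 0: amplitudes (a, b) of (|…0…⟩, |…1…⟩) become ((a + b)/√2, (a − b)/√2). Kets absent from the input have amplitude 0.
(|01⟩, |11⟩): (a, b) = (1/√2, -1/√2) → (0, 1)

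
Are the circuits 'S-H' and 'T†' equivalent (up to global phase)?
No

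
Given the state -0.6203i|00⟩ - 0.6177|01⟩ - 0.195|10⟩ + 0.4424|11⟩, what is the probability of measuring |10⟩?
0.03803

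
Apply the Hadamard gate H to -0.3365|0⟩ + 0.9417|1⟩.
0.4279|0⟩ - 0.9038|1⟩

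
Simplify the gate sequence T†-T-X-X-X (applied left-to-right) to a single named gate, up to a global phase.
X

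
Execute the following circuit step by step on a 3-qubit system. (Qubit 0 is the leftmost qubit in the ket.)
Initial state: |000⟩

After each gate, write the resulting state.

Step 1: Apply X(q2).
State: |001⟩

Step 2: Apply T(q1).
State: |001⟩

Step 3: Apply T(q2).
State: (1/√2 + (1/√2)i)|001⟩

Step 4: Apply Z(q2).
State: (-1/√2 - (1/√2)i)|001⟩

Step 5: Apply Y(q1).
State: (1/√2 - (1/√2)i)|011⟩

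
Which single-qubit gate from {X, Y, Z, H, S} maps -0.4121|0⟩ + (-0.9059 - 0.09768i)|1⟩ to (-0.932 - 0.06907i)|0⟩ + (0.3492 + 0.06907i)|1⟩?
H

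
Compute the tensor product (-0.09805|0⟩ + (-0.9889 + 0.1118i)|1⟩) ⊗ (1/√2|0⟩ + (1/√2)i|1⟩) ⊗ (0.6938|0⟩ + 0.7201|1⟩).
-0.0481|000⟩ - 0.04993|001⟩ - 0.0481i|010⟩ - 0.04993i|011⟩ + (-0.4851 + 0.05485i)|100⟩ + (-0.5035 + 0.05693i)|101⟩ + (-0.05485 - 0.4851i)|110⟩ + (-0.05693 - 0.5035i)|111⟩

amp(|b₁b₂…⟩) = product of the factor amplitudes for bits b₁, b₂, …; only kets whose every factor amplitude is nonzero survive.
|000⟩: (-0.09805)(1/√2)(0.6938) = -0.0481
|001⟩: (-0.09805)(1/√2)(0.7201) = -0.04993
|010⟩: (-0.09805)((1/√2)i)(0.6938) = -0.0481i
|011⟩: (-0.09805)((1/√2)i)(0.7201) = -0.04993i
|100⟩: (-0.9889 + 0.1118i)(1/√2)(0.6938) = (-0.4851 + 0.05485i)
|101⟩: (-0.9889 + 0.1118i)(1/√2)(0.7201) = (-0.5035 + 0.05693i)
|110⟩: (-0.9889 + 0.1118i)((1/√2)i)(0.6938) = (-0.05485 - 0.4851i)
|111⟩: (-0.9889 + 0.1118i)((1/√2)i)(0.7201) = (-0.05693 - 0.5035i)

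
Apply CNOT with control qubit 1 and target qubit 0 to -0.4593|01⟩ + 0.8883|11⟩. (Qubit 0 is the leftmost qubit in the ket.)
0.8883|01⟩ - 0.4593|11⟩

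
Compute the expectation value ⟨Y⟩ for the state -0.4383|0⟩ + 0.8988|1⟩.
0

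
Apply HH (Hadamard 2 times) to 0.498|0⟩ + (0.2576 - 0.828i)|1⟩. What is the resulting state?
0.498|0⟩ + (0.2576 - 0.828i)|1⟩

H² = I, so an even number of Hadamards cancels: H^2 = I and the state is unchanged.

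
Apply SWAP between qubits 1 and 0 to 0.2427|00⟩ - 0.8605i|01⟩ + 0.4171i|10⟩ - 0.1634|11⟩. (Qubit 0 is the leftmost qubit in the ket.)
0.2427|00⟩ + 0.4171i|01⟩ - 0.8605i|10⟩ - 0.1634|11⟩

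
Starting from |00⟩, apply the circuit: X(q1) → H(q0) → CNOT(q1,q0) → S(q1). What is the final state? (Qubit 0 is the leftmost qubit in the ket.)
(1/√2)i|01⟩ + (1/√2)i|11⟩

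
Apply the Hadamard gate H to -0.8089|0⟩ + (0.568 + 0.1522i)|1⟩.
(-0.1703 + 0.1076i)|0⟩ + (-0.9736 - 0.1076i)|1⟩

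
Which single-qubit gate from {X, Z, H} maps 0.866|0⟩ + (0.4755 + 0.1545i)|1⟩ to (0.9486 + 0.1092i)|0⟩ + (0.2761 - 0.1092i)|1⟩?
H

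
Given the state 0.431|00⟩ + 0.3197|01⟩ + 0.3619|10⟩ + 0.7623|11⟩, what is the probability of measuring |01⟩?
0.1022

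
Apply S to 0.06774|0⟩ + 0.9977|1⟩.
0.06774|0⟩ + 0.9977i|1⟩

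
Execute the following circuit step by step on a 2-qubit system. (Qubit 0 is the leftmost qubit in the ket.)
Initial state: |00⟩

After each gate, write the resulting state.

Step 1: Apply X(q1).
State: |01⟩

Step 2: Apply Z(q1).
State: -|01⟩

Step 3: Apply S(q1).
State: -i|01⟩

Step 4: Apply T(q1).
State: (1/√2 - (1/√2)i)|01⟩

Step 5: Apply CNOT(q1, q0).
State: (1/√2 - (1/√2)i)|11⟩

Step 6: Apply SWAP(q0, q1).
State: (1/√2 - (1/√2)i)|11⟩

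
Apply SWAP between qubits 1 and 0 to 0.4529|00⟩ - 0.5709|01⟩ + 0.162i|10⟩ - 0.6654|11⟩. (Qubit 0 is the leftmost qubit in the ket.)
0.4529|00⟩ + 0.162i|01⟩ - 0.5709|10⟩ - 0.6654|11⟩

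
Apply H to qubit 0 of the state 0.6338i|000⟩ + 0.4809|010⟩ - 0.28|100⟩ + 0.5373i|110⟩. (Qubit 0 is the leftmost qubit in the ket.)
(-0.198 + 0.4482i)|000⟩ + (0.34 + 0.3799i)|010⟩ + (0.198 + 0.4482i)|100⟩ + (0.34 - 0.3799i)|110⟩

H on qubit 0 mixes each pair of kets that differ only in qubit 0: amplitudes (a, b) of (|…0…⟩, |…1…⟩) become ((a + b)/√2, (a − b)/√2). Kets absent from the input have amplitude 0.
(|000⟩, |100⟩): (a, b) = (0.6338i, -0.28) → ((-0.198 + 0.4482i), (0.198 + 0.4482i))
(|010⟩, |110⟩): (a, b) = (0.4809, 0.5373i) → ((0.34 + 0.3799i), (0.34 - 0.3799i))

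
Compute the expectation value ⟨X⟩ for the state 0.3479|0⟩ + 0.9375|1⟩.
0.6523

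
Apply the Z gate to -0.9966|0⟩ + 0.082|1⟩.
-0.9966|0⟩ - 0.082|1⟩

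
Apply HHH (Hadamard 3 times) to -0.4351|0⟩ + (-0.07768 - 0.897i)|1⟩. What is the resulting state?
(-0.3626 - 0.6343i)|0⟩ + (-0.2527 + 0.6343i)|1⟩

H² = I, so H^3 = H: a single Hadamard. With (a, b) = (-0.4351, (-0.07768 - 0.897i)), H gives ((a + b)/√2, (a − b)/√2) = ((-0.3626 - 0.6343i), (-0.2527 + 0.6343i)).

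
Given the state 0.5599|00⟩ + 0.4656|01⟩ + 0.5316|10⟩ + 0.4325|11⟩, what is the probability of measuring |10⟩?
0.2826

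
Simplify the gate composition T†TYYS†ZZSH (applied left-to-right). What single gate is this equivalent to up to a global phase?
H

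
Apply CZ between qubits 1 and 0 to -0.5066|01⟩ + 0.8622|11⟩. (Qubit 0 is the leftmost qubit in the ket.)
-0.5066|01⟩ - 0.8622|11⟩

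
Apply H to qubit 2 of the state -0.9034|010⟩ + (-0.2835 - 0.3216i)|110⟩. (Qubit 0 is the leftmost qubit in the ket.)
-0.6388|010⟩ - 0.6388|011⟩ + (-0.2005 - 0.2274i)|110⟩ + (-0.2005 - 0.2274i)|111⟩

H on qubit 2 mixes each pair of kets that differ only in qubit 2: amplitudes (a, b) of (|…0…⟩, |…1…⟩) become ((a + b)/√2, (a − b)/√2). Kets absent from the input have amplitude 0.
(|010⟩, |011⟩): (a, b) = (-0.9034, 0) → (-0.6388, -0.6388)
(|110⟩, |111⟩): (a, b) = ((-0.2835 - 0.3216i), 0) → ((-0.2005 - 0.2274i), (-0.2005 - 0.2274i))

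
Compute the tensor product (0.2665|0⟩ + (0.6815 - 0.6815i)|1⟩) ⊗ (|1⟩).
0.2665|01⟩ + (0.6815 - 0.6815i)|11⟩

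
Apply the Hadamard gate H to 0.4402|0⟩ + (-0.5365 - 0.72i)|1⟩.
(-0.06809 - 0.5091i)|0⟩ + (0.6906 + 0.5091i)|1⟩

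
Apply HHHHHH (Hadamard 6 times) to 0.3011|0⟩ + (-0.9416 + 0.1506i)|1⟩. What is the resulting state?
0.3011|0⟩ + (-0.9416 + 0.1506i)|1⟩

H² = I, so an even number of Hadamards cancels: H^6 = I and the state is unchanged.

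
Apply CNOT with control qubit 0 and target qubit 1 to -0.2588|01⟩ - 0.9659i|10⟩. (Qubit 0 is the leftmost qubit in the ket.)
-0.2588|01⟩ - 0.9659i|11⟩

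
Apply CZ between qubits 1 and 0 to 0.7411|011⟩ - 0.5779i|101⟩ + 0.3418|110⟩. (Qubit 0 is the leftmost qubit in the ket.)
0.7411|011⟩ - 0.5779i|101⟩ - 0.3418|110⟩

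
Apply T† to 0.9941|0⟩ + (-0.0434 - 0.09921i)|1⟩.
0.9941|0⟩ + (-0.1008 - 0.03946i)|1⟩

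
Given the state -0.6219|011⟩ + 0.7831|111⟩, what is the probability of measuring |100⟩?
0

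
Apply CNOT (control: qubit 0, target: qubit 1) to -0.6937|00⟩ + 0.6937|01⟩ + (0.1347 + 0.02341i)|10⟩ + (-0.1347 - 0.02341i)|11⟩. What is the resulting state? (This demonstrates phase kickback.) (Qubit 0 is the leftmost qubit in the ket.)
-0.6937|00⟩ + 0.6937|01⟩ + (-0.1347 - 0.02341i)|10⟩ + (0.1347 + 0.02341i)|11⟩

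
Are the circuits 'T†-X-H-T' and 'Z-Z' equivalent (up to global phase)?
No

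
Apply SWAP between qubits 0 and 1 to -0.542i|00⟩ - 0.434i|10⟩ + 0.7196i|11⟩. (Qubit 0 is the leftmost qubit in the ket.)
-0.542i|00⟩ - 0.434i|01⟩ + 0.7196i|11⟩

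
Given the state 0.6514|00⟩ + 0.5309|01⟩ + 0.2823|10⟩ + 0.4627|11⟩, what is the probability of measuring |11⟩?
0.2141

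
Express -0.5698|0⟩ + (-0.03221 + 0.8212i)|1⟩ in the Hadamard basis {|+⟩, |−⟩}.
(-0.4257 + 0.5807i)|+⟩ + (-0.3801 - 0.5807i)|−⟩

With |ψ⟩ = α|0⟩ + β|1⟩, the Hadamard-basis coefficients are ⟨+|ψ⟩ = (α + β)/√2 and ⟨−|ψ⟩ = (α − β)/√2.
Here α = -0.5698, β = (-0.03221 + 0.8212i): (α + β)/√2 = (-0.4257 + 0.5807i), (α − β)/√2 = (-0.3801 - 0.5807i).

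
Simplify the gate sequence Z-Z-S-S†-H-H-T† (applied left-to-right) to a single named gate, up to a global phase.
T†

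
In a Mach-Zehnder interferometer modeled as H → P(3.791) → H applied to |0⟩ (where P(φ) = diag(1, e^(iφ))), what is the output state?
(0.1018 - 0.3024i)|0⟩ + (0.8982 + 0.3024i)|1⟩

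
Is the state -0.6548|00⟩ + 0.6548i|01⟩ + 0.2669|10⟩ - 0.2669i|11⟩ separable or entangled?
Separable

Writing the state as a|00⟩ + b|01⟩ + c|10⟩ + d|11⟩, it is a product state iff ad − bc = 0.
Here (a, b, c, d) = (-0.6548, 0.6548i, 0.2669, -0.2669i): ad − bc = (-0.6548)(-0.2669i) − (0.6548i)(0.2669) = 0, so the state is separable.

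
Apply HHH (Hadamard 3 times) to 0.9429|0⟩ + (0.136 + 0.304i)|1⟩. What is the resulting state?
(0.7629 + 0.215i)|0⟩ + (0.5706 - 0.215i)|1⟩

H² = I, so H^3 = H: a single Hadamard. With (a, b) = (0.9429, (0.136 + 0.304i)), H gives ((a + b)/√2, (a − b)/√2) = ((0.7629 + 0.215i), (0.5706 - 0.215i)).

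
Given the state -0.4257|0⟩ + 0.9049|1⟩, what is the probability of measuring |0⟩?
0.1812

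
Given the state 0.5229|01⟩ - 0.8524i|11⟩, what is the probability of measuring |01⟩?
0.2734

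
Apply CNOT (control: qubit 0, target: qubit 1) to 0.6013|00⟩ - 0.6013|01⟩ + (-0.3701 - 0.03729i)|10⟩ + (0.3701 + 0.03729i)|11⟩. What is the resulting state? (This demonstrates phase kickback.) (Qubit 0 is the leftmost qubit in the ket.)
0.6013|00⟩ - 0.6013|01⟩ + (0.3701 + 0.03729i)|10⟩ + (-0.3701 - 0.03729i)|11⟩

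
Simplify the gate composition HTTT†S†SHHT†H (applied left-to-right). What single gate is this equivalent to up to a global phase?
I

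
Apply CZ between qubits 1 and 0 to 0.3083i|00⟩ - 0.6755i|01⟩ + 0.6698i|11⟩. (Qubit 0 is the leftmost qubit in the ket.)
0.3083i|00⟩ - 0.6755i|01⟩ - 0.6698i|11⟩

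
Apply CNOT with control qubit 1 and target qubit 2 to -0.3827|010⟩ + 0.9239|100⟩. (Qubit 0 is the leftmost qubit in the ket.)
-0.3827|011⟩ + 0.9239|100⟩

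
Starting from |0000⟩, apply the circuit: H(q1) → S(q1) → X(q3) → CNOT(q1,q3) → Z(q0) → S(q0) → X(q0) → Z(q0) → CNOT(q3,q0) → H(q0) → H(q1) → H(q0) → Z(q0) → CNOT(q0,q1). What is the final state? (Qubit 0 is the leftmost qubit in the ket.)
-1/2|0001⟩ - 1/2|0101⟩ - (1/2)i|1000⟩ + (1/2)i|1100⟩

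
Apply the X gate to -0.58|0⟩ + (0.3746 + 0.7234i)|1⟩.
(0.3746 + 0.7234i)|0⟩ - 0.58|1⟩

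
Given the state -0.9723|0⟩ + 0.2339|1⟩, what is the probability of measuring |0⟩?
0.9454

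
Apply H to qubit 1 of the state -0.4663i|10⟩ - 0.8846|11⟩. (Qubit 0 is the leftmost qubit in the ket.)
(-0.6255 - 0.3297i)|10⟩ + (0.6255 - 0.3297i)|11⟩

H on qubit 1 mixes each pair of kets that differ only in qubit 1: amplitudes (a, b) of (|…0…⟩, |…1…⟩) become ((a + b)/√2, (a − b)/√2). Kets absent from the input have amplitude 0.
(|10⟩, |11⟩): (a, b) = (-0.4663i, -0.8846) → ((-0.6255 - 0.3297i), (0.6255 - 0.3297i))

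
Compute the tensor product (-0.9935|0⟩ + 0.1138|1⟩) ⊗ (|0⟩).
-0.9935|00⟩ + 0.1138|10⟩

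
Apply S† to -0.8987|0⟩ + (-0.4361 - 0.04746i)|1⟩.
-0.8987|0⟩ + (-0.04746 + 0.4361i)|1⟩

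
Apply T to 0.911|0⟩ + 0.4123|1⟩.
0.911|0⟩ + (0.2915 + 0.2915i)|1⟩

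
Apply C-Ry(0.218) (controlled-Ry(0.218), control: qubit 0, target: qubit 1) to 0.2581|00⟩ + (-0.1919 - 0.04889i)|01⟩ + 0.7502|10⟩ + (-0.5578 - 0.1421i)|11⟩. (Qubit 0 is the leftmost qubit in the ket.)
0.2581|00⟩ + (-0.1919 - 0.04889i)|01⟩ + (0.8064 + 0.01546i)|10⟩ + (-0.4729 - 0.1413i)|11⟩

C-Ry(0.218) leaves the control-|0⟩ kets |00⟩, |01⟩ unchanged and applies Ry(0.218) to qubit 1 on the control-|1⟩ pair (|10⟩, |11⟩).
Ry(0.218) = [[cos(θ/2), −sin(θ/2)], [sin(θ/2), cos(θ/2)]]; θ = 0.218, cos(θ/2) ≈ 0.994065, sin(θ/2) ≈ 0.108784.
With a = amp(|10⟩) = 0.7502 and b = amp(|11⟩) = (-0.5578 - 0.1421i):
new amp(|10⟩) = (0.994065)·a + (-0.108784)·b = (0.8064 + 0.01546i)
new amp(|11⟩) = (0.108784)·a + (0.994065)·b = (-0.4729 - 0.1413i)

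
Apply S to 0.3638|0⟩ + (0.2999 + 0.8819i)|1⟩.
0.3638|0⟩ + (-0.8819 + 0.2999i)|1⟩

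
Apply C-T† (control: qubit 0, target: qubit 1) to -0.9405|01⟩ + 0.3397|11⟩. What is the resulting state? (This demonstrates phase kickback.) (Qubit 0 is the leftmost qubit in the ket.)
-0.9405|01⟩ + (0.2402 - 0.2402i)|11⟩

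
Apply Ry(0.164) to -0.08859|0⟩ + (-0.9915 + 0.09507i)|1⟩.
(-0.00708 - 0.007787i)|0⟩ + (-0.9954 + 0.09475i)|1⟩

Ry(0.164) = [[cos(θ/2), −sin(θ/2)], [sin(θ/2), cos(θ/2)]]; θ = 0.164, cos(θ/2) ≈ 0.99664, sin(θ/2) ≈ 0.0819081.
With a = amp(|0⟩) = -0.08859 and b = amp(|1⟩) = (-0.9915 + 0.09507i):
new amp(|0⟩) = (0.99664)·a + (-0.0819081)·b = (-0.00708 - 0.007787i)
new amp(|1⟩) = (0.0819081)·a + (0.99664)·b = (-0.9954 + 0.09475i)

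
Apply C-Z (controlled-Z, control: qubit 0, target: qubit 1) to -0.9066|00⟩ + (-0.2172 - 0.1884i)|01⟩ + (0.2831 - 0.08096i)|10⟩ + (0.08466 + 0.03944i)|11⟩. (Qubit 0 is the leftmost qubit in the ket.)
-0.9066|00⟩ + (-0.2172 - 0.1884i)|01⟩ + (0.2831 - 0.08096i)|10⟩ + (-0.08466 - 0.03944i)|11⟩

C-Z leaves the control-|0⟩ kets |00⟩, |01⟩ unchanged and applies Z to qubit 1 on the control-|1⟩ pair (|10⟩, |11⟩).
Z = [[1, 0], [0, -1]].
With a = amp(|10⟩) = (0.2831 - 0.08096i) and b = amp(|11⟩) = (0.08466 + 0.03944i):
new amp(|10⟩) = (1)·a = (0.2831 - 0.08096i)
new amp(|11⟩) = (-1)·b = (-0.08466 - 0.03944i)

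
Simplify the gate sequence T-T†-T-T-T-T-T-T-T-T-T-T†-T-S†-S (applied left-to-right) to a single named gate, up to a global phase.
T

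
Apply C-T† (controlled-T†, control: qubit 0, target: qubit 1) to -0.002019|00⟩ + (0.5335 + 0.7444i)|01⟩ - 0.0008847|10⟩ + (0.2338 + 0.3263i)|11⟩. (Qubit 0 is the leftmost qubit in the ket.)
-0.002019|00⟩ + (0.5335 + 0.7444i)|01⟩ - 0.0008847|10⟩ + (0.3961 + 0.06541i)|11⟩

C-T† leaves the control-|0⟩ kets |00⟩, |01⟩ unchanged and applies T† to qubit 1 on the control-|1⟩ pair (|10⟩, |11⟩).
T† = [[1, 0], [0, (1/√2 - (1/√2)i)]].
With a = amp(|10⟩) = -0.0008847 and b = amp(|11⟩) = (0.2338 + 0.3263i):
new amp(|10⟩) = (1)·a = -0.0008847
new amp(|11⟩) = (1/√2 - (1/√2)i)·b = (0.3961 + 0.06541i)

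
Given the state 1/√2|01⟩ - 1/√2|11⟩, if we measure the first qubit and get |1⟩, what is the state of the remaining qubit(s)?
-|1⟩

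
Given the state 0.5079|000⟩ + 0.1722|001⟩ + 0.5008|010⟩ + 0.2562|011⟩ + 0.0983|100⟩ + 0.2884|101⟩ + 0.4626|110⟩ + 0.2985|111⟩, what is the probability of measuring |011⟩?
0.06564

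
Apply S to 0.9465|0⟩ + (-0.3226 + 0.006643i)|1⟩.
0.9465|0⟩ + (-0.006643 - 0.3226i)|1⟩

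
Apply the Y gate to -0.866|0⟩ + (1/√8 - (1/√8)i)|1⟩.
(-1/√8 - (1/√8)i)|0⟩ - 0.866i|1⟩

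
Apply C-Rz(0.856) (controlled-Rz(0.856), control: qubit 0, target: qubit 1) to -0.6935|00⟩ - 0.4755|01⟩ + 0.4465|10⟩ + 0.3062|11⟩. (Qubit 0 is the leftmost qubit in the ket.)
-0.6935|00⟩ - 0.4755|01⟩ + (0.4062 - 0.1853i)|10⟩ + (0.2786 + 0.1271i)|11⟩

C-Rz(0.856) leaves the control-|0⟩ kets |00⟩, |01⟩ unchanged and applies Rz(0.856) to qubit 1 on the control-|1⟩ pair (|10⟩, |11⟩).
Rz(0.856) = [[e^(−iθ/2), 0], [0, e^(iθ/2)]] with e^(±iθ/2) = cos(θ/2) ± i·sin(θ/2); θ = 0.856, cos(θ/2) ≈ 0.909798, sin(θ/2) ≈ 0.415052.
With a = amp(|10⟩) = 0.4465 and b = amp(|11⟩) = 0.3062:
new amp(|10⟩) = (0.909798 - 0.415052i)·a = (0.4062 - 0.1853i)
new amp(|11⟩) = (0.909798 + 0.415052i)·b = (0.2786 + 0.1271i)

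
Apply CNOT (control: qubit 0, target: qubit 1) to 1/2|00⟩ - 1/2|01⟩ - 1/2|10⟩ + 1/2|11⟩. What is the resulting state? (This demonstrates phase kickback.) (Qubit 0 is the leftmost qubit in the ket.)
1/2|00⟩ - 1/2|01⟩ + 1/2|10⟩ - 1/2|11⟩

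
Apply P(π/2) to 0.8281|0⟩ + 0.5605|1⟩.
0.8281|0⟩ + 0.5605i|1⟩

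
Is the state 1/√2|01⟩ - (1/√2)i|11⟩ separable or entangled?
Separable

Writing the state as a|00⟩ + b|01⟩ + c|10⟩ + d|11⟩, it is a product state iff ad − bc = 0.
Here (a, b, c, d) = (0, 1/√2, 0, -(1/√2)i): ad − bc = (0)(-(1/√2)i) − (1/√2)(0) = 0, so the state is separable.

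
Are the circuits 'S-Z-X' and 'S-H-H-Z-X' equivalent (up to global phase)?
Yes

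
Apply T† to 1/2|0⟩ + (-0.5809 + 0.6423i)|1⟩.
1/2|0⟩ + (0.04342 + 0.8649i)|1⟩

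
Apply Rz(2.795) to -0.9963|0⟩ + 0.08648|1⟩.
(-0.1718 + 0.9814i)|0⟩ + (0.01491 + 0.08518i)|1⟩

Rz(2.795) = [[e^(−iθ/2), 0], [0, e^(iθ/2)]] with e^(±iθ/2) = cos(θ/2) ± i·sin(θ/2); θ = 2.795, cos(θ/2) ≈ 0.17243, sin(θ/2) ≈ 0.985022.
With a = amp(|0⟩) = -0.9963 and b = amp(|1⟩) = 0.08648:
new amp(|0⟩) = (0.17243 - 0.985022i)·a = (-0.1718 + 0.9814i)
new amp(|1⟩) = (0.17243 + 0.985022i)·b = (0.01491 + 0.08518i)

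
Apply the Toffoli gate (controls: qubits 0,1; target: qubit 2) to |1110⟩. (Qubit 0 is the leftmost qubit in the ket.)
|1100⟩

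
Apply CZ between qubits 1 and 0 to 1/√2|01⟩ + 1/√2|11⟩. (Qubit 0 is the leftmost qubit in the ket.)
1/√2|01⟩ - 1/√2|11⟩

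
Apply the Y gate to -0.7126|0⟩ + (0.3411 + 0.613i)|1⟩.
(0.613 - 0.3411i)|0⟩ - 0.7126i|1⟩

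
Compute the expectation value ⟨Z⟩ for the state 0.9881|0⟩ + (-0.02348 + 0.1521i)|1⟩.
0.9527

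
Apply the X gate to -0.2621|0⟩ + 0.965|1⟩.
0.965|0⟩ - 0.2621|1⟩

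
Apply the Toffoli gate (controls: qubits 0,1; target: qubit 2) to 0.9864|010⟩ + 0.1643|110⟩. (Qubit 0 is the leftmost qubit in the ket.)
0.9864|010⟩ + 0.1643|111⟩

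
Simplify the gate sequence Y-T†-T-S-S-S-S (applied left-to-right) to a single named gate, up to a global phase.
Y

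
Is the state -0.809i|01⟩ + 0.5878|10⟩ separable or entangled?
Entangled

Writing the state as a|00⟩ + b|01⟩ + c|10⟩ + d|11⟩, it is a product state iff ad − bc = 0.
Here (a, b, c, d) = (0, -0.809i, 0.5878, 0): ad − bc = (0)(0) − (-0.809i)(0.5878) = 0.4755i ≠ 0, so the state is entangled.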